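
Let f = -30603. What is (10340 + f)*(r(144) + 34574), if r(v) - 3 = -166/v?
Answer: -50443948243/72 ≈ -7.0061e+8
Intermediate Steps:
r(v) = 3 - 166/v
(10340 + f)*(r(144) + 34574) = (10340 - 30603)*((3 - 166/144) + 34574) = -20263*((3 - 166*1/144) + 34574) = -20263*((3 - 83/72) + 34574) = -20263*(133/72 + 34574) = -20263*2489461/72 = -50443948243/72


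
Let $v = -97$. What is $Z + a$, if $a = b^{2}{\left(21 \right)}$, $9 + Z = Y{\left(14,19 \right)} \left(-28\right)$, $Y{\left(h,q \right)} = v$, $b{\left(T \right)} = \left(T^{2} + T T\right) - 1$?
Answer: $778868$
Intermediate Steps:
$b{\left(T \right)} = -1 + 2 T^{2}$ ($b{\left(T \right)} = \left(T^{2} + T^{2}\right) - 1 = 2 T^{2} - 1 = -1 + 2 T^{2}$)
$Y{\left(h,q \right)} = -97$
$Z = 2707$ ($Z = -9 - -2716 = -9 + 2716 = 2707$)
$a = 776161$ ($a = \left(-1 + 2 \cdot 21^{2}\right)^{2} = \left(-1 + 2 \cdot 441\right)^{2} = \left(-1 + 882\right)^{2} = 881^{2} = 776161$)
$Z + a = 2707 + 776161 = 778868$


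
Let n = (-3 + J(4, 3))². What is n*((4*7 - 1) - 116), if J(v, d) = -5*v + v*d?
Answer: -10769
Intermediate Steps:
J(v, d) = -5*v + d*v
n = 121 (n = (-3 + 4*(-5 + 3))² = (-3 + 4*(-2))² = (-3 - 8)² = (-11)² = 121)
n*((4*7 - 1) - 116) = 121*((4*7 - 1) - 116) = 121*((28 - 1) - 116) = 121*(27 - 116) = 121*(-89) = -10769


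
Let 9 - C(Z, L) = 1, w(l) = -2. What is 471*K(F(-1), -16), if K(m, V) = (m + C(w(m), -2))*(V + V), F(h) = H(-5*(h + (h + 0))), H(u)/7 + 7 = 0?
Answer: 617952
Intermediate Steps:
C(Z, L) = 8 (C(Z, L) = 9 - 1*1 = 9 - 1 = 8)
H(u) = -49 (H(u) = -49 + 7*0 = -49 + 0 = -49)
F(h) = -49
K(m, V) = 2*V*(8 + m) (K(m, V) = (m + 8)*(V + V) = (8 + m)*(2*V) = 2*V*(8 + m))
471*K(F(-1), -16) = 471*(2*(-16)*(8 - 49)) = 471*(2*(-16)*(-41)) = 471*1312 = 617952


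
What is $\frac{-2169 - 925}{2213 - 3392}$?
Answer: $\frac{3094}{1179} \approx 2.6243$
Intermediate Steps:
$\frac{-2169 - 925}{2213 - 3392} = - \frac{3094}{-1179} = \left(-3094\right) \left(- \frac{1}{1179}\right) = \frac{3094}{1179}$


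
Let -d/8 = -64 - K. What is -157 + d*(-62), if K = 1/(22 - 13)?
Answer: -287605/9 ≈ -31956.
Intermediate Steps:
K = ⅑ (K = 1/9 = ⅑ ≈ 0.11111)
d = 4616/9 (d = -8*(-64 - 1*⅑) = -8*(-64 - ⅑) = -8*(-577/9) = 4616/9 ≈ 512.89)
-157 + d*(-62) = -157 + (4616/9)*(-62) = -157 - 286192/9 = -287605/9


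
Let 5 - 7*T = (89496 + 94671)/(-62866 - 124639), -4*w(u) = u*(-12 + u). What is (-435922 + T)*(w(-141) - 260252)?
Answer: 303984107858365909/2625070 ≈ 1.1580e+11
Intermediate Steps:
w(u) = -u*(-12 + u)/4
T = 1121692/1312535 (T = 5/7 - (89496 + 94671)/(7*(-62866 - 124639)) = 5/7 - 184167/(7*(-187505)) = 5/7 - 184167*(-1)/(7*187505) = 5/7 - ⅐*(-184167/187505) = 5/7 + 184167/1312535 = 1121692/1312535 ≈ 0.85460)
(-435922 + T)*(w(-141) - 260252) = (-435922 + 1121692/1312535)*((¼)*(-141)*(12 - 1*(-141)) - 260252) = -572161760578*((¼)*(-141)*(12 + 141) - 260252)/1312535 = -572161760578*((¼)*(-141)*153 - 260252)/1312535 = -572161760578*(-21573/4 - 260252)/1312535 = -572161760578/1312535*(-1062581/4) = 303984107858365909/2625070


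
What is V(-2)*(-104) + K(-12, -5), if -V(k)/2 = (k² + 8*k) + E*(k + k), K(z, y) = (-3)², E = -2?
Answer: -823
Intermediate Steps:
K(z, y) = 9
V(k) = -8*k - 2*k² (V(k) = -2*((k² + 8*k) - 2*(k + k)) = -2*((k² + 8*k) - 4*k) = -2*(k² + 4*k) = -8*k - 2*k²)
V(-2)*(-104) + K(-12, -5) = -2*(-2)*(4 - 2)*(-104) + 9 = -2*(-2)*2*(-104) + 9 = 8*(-104) + 9 = -832 + 9 = -823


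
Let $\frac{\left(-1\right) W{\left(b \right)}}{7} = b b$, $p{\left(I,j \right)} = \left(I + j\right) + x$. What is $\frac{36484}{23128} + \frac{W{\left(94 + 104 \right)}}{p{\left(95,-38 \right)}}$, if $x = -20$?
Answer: $- \frac{226629317}{30562} \approx -7415.4$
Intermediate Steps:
$p{\left(I,j \right)} = -20 + I + j$ ($p{\left(I,j \right)} = \left(I + j\right) - 20 = -20 + I + j$)
$W{\left(b \right)} = - 7 b^{2}$ ($W{\left(b \right)} = - 7 b b = - 7 b^{2}$)
$\frac{36484}{23128} + \frac{W{\left(94 + 104 \right)}}{p{\left(95,-38 \right)}} = \frac{36484}{23128} + \frac{\left(-7\right) \left(94 + 104\right)^{2}}{-20 + 95 - 38} = 36484 \cdot \frac{1}{23128} + \frac{\left(-7\right) 198^{2}}{37} = \frac{1303}{826} + \left(-7\right) 39204 \cdot \frac{1}{37} = \frac{1303}{826} - \frac{274428}{37} = - \frac{226629317}{30562}$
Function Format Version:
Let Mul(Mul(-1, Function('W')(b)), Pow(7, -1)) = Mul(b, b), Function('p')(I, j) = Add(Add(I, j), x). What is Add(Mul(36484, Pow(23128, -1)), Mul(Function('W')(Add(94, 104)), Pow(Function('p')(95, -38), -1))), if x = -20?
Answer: Rational(-226629317, 30562) ≈ -7415.4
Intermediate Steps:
Function('p')(I, j) = Add(-20, I, j) (Function('p')(I, j) = Add(Add(I, j), -20) = Add(-20, I, j))
Function('W')(b) = Mul(-7, Pow(b, 2)) (Function('W')(b) = Mul(-7, Mul(b, b)) = Mul(-7, Pow(b, 2)))
Add(Mul(36484, Pow(23128, -1)), Mul(Function('W')(Add(94, 104)), Pow(Function('p')(95, -38), -1))) = Add(Mul(36484, Pow(23128, -1)), Mul(Mul(-7, Pow(Add(94, 104), 2)), Pow(Add(-20, 95, -38), -1))) = Add(Mul(36484, Rational(1, 23128)), Mul(Mul(-7, Pow(198, 2)), Pow(37, -1))) = Add(Rational(1303, 826), Mul(Mul(-7, 39204), Rational(1, 37))) = Add(Rational(1303, 826), Mul(-274428, Rational(1, 37))) = Add(Rational(1303, 826), Rational(-274428, 37)) = Rational(-226629317, 30562)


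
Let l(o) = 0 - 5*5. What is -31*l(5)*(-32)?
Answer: -24800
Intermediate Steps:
l(o) = -25 (l(o) = 0 - 25 = -25)
-31*l(5)*(-32) = -31*(-25)*(-32) = 775*(-32) = -24800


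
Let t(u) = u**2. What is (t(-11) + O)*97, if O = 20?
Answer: 13677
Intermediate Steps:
(t(-11) + O)*97 = ((-11)**2 + 20)*97 = (121 + 20)*97 = 141*97 = 13677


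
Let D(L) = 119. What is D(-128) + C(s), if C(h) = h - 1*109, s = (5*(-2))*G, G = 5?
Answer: -40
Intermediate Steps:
s = -50 (s = (5*(-2))*5 = -10*5 = -50)
C(h) = -109 + h (C(h) = h - 109 = -109 + h)
D(-128) + C(s) = 119 + (-109 - 50) = 119 - 159 = -40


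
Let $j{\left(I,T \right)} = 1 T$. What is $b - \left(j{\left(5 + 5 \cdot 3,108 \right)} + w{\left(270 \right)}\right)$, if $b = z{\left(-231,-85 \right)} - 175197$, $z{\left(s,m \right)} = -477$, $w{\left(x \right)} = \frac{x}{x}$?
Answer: $-175783$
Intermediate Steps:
$w{\left(x \right)} = 1$
$b = -175674$ ($b = -477 - 175197 = -175674$)
$j{\left(I,T \right)} = T$
$b - \left(j{\left(5 + 5 \cdot 3,108 \right)} + w{\left(270 \right)}\right) = -175674 - \left(108 + 1\right) = -175674 - 109 = -175783$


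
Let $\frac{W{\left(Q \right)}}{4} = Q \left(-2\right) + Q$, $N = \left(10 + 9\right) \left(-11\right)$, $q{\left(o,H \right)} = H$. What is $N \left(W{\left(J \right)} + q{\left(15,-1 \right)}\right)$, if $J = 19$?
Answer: $16093$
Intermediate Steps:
$N = -209$ ($N = 19 \left(-11\right) = -209$)
$W{\left(Q \right)} = - 4 Q$ ($W{\left(Q \right)} = 4 \left(Q \left(-2\right) + Q\right) = 4 \left(- 2 Q + Q\right) = 4 \left(- Q\right) = - 4 Q$)
$N \left(W{\left(J \right)} + q{\left(15,-1 \right)}\right) = - 209 \left(\left(-4\right) 19 - 1\right) = - 209 \left(-76 - 1\right) = \left(-209\right) \left(-77\right) = 16093$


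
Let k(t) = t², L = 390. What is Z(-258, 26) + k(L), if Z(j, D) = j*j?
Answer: 218664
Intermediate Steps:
Z(j, D) = j²
Z(-258, 26) + k(L) = (-258)² + 390² = 66564 + 152100 = 218664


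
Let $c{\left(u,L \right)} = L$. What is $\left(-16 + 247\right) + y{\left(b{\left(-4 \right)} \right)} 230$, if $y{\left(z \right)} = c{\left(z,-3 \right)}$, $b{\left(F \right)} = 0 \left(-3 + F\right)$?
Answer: $-459$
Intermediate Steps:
$b{\left(F \right)} = 0$
$y{\left(z \right)} = -3$
$\left(-16 + 247\right) + y{\left(b{\left(-4 \right)} \right)} 230 = \left(-16 + 247\right) - 690 = 231 - 690 = -459$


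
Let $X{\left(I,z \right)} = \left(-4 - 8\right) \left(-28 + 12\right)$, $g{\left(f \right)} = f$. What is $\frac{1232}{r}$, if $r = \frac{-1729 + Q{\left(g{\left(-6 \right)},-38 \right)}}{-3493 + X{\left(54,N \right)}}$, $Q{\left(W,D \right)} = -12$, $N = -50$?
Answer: $\frac{4066832}{1741} \approx 2335.9$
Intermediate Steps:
$X{\left(I,z \right)} = 192$ ($X{\left(I,z \right)} = \left(-12\right) \left(-16\right) = 192$)
$r = \frac{1741}{3301}$ ($r = \frac{-1729 - 12}{-3493 + 192} = - \frac{1741}{-3301} = \left(-1741\right) \left(- \frac{1}{3301}\right) = \frac{1741}{3301} \approx 0.52742$)
$\frac{1232}{r} = \frac{1232}{\frac{1741}{3301}} = 1232 \cdot \frac{3301}{1741} = \frac{4066832}{1741}$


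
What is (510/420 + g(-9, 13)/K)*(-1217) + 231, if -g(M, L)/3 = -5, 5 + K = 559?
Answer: -2481410/1939 ≈ -1279.7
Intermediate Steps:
K = 554 (K = -5 + 559 = 554)
g(M, L) = 15 (g(M, L) = -3*(-5) = 15)
(510/420 + g(-9, 13)/K)*(-1217) + 231 = (510/420 + 15/554)*(-1217) + 231 = (510*(1/420) + 15*(1/554))*(-1217) + 231 = (17/14 + 15/554)*(-1217) + 231 = (2407/1939)*(-1217) + 231 = -2929319/1939 + 231 = -2481410/1939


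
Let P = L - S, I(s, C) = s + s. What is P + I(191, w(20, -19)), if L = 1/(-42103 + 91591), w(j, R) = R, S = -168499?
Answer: 8357582929/49488 ≈ 1.6888e+5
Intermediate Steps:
L = 1/49488 ≈ 2.0207e-5
I(s, C) = 2*s
P = 8338678513/49488 (P = 1/49488 - 1*(-168499) = 1/49488 + 168499 = 8338678513/49488 ≈ 1.6850e+5)
P + I(191, w(20, -19)) = 8338678513/49488 + 2*191 = 8338678513/49488 + 382 = 8357582929/49488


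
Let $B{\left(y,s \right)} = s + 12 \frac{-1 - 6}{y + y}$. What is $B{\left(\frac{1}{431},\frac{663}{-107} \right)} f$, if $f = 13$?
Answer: $- \frac{25188501}{107} \approx -2.3541 \cdot 10^{5}$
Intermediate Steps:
$B{\left(y,s \right)} = s - \frac{42}{y}$ ($B{\left(y,s \right)} = s + 12 \left(- \frac{7}{2 y}\right) = s - \frac{42}{y}$)
$B{\left(\frac{1}{431},\frac{663}{-107} \right)} f = \left(\frac{663}{-107} - \frac{42}{\frac{1}{431}}\right) 13 = \left(663 \left(- \frac{1}{107}\right) - 42 \frac{1}{\frac{1}{431}}\right) 13 = \left(- \frac{663}{107} - 18102\right) 13 = \left(- \frac{1937577}{107}\right) 13 = - \frac{25188501}{107}$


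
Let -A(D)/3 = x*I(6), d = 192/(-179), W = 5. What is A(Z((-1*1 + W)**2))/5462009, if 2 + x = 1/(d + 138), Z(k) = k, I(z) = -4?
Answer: -97682/22312306765 ≈ -4.3779e-6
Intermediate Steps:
d = -192/179 (d = 192*(-1/179) = -192/179 ≈ -1.0726)
x = -48841/24510 (x = -2 + 1/(-192/179 + 138) = -2 + 1/(24510/179) = -2 + 179/24510 = -48841/24510 ≈ -1.9927)
A(D) = -97682/4085 (A(D) = -(-48841)*(-4)/8170 = -3*97682/12255 = -97682/4085)
A(Z((-1*1 + W)**2))/5462009 = -97682/4085/5462009 = -97682/4085*1/5462009 = -97682/22312306765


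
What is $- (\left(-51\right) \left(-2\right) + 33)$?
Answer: $-135$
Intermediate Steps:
$- (\left(-51\right) \left(-2\right) + 33) = - (102 + 33) = \left(-1\right) 135 = -135$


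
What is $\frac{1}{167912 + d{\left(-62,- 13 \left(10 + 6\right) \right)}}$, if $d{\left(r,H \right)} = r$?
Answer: $\frac{1}{167850} \approx 5.9577 \cdot 10^{-6}$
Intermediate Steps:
$\frac{1}{167912 + d{\left(-62,- 13 \left(10 + 6\right) \right)}} = \frac{1}{167912 - 62} = \frac{1}{167850}$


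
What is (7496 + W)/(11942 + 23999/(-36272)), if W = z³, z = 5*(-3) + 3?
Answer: 209216896/433136225 ≈ 0.48303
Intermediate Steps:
z = -12 (z = -15 + 3 = -12)
W = -1728 (W = (-12)³ = -1728)
(7496 + W)/(11942 + 23999/(-36272)) = (7496 - 1728)/(11942 + 23999/(-36272)) = 5768/(11942 + 23999*(-1/36272)) = 5768/(11942 - 23999/36272) = 5768/(433136225/36272) = 5768*(36272/433136225) = 209216896/433136225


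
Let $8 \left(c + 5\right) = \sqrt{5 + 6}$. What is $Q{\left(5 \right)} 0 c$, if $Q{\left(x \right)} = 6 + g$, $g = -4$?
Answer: $0$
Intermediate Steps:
$c = -5 + \frac{\sqrt{11}}{8}$ ($c = -5 + \frac{\sqrt{5 + 6}}{8} = -5 + \frac{\sqrt{11}}{8} \approx -4.5854$)
$Q{\left(x \right)} = 2$ ($Q{\left(x \right)} = 6 - 4 = 2$)
$Q{\left(5 \right)} 0 c = 2 \cdot 0 \left(-5 + \frac{\sqrt{11}}{8}\right) = 0 \left(-5 + \frac{\sqrt{11}}{8}\right) = 0$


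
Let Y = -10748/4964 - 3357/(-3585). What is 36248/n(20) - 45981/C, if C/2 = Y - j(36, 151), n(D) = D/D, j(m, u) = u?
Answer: 16434490072471/451509062 ≈ 36399.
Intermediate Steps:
n(D) = 1
Y = -1822286/1482995 (Y = -10748*1/4964 - 3357*(-1/3585) = -2687/1241 + 1119/1195 = -1822286/1482995 ≈ -1.2288)
C = -451509062/1482995 (C = 2*(-1822286/1482995 - 1*151) = 2*(-1822286/1482995 - 151) = 2*(-225754531/1482995) = -451509062/1482995 ≈ -304.46)
36248/n(20) - 45981/C = 36248/1 - 45981/(-451509062/1482995) = 36248*1 - 45981*(-1482995/451509062) = 36248 + 68189593095/451509062 = 16434490072471/451509062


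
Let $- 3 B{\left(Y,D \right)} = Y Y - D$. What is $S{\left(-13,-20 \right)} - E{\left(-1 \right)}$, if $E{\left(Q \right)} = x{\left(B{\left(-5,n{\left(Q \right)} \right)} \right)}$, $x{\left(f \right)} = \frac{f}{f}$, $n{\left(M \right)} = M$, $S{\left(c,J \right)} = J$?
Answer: $-21$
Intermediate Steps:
$B{\left(Y,D \right)} = - \frac{Y^{2}}{3} + \frac{D}{3}$ ($B{\left(Y,D \right)} = - \frac{Y Y - D}{3} = - \frac{Y^{2} - D}{3} = - \frac{Y^{2}}{3} + \frac{D}{3}$)
$x{\left(f \right)} = 1$
$E{\left(Q \right)} = 1$
$S{\left(-13,-20 \right)} - E{\left(-1 \right)} = -20 - 1 = -21$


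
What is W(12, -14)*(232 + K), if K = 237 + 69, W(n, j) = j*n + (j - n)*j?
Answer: 105448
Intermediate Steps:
W(n, j) = j*n + j*(j - n)
K = 306
W(12, -14)*(232 + K) = (-14)**2*(232 + 306) = 196*538 = 105448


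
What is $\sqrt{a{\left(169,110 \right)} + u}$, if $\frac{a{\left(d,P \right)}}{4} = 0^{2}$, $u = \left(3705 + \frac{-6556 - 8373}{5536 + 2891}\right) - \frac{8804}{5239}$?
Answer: $\frac{\sqrt{15814822938}}{2067} \approx 60.84$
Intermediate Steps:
$u = \frac{5271607646}{1424163}$ ($u = \left(3705 - \frac{14929}{8427}\right) - \frac{284}{169} = \frac{31207106}{8427} - \frac{284}{169} = \frac{5271607646}{1424163} \approx 3701.5$)
$a{\left(d,P \right)} = 0$ ($a{\left(d,P \right)} = 4 \cdot 0^{2} = 4 \cdot 0 = 0$)
$\sqrt{a{\left(169,110 \right)} + u} = \sqrt{0 + \frac{5271607646}{1424163}} = \sqrt{\frac{5271607646}{1424163}} = \frac{\sqrt{15814822938}}{2067}$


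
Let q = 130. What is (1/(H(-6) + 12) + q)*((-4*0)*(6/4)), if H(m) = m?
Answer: 0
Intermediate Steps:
(1/(H(-6) + 12) + q)*((-4*0)*(6/4)) = (1/(-6 + 12) + 130)*((-4*0)*(6/4)) = (1/6 + 130)*(0*(6*(1/4))) = (1/6 + 130)*(0*(3/2)) = (781/6)*0 = 0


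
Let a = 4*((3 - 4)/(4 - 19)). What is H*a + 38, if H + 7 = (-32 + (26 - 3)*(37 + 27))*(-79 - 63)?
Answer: -817378/15 ≈ -54492.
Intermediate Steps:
H = -204487 (H = -7 + (-32 + (26 - 3)*(37 + 27))*(-79 - 63) = -7 + (-32 + 23*64)*(-142) = -7 + (-32 + 1472)*(-142) = -7 + 1440*(-142) = -7 - 204480 = -204487)
a = 4/15 (a = 4*(-1/(-15)) = 4*(-1*(-1/15)) = 4*(1/15) = 4/15 ≈ 0.26667)
H*a + 38 = -204487*4/15 + 38 = -817948/15 + 38 = -817378/15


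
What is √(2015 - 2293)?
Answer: I*√278 ≈ 16.673*I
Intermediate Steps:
√(2015 - 2293) = √(-278) = I*√278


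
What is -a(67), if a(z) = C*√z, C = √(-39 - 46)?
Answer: -I*√5695 ≈ -75.465*I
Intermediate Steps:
C = I*√85 (C = √(-85) = I*√85 ≈ 9.2195*I)
a(z) = I*√85*√z (a(z) = (I*√85)*√z = I*√85*√z)
-a(67) = -I*√85*√67 = -I*√5695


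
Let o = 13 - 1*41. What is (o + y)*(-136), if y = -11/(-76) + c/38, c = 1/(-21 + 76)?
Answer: 3958722/1045 ≈ 3788.3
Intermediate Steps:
c = 1/55 ≈ 0.018182
y = 607/4180 (y = -11/(-76) + (1/55)/38 = -11*(-1/76) + (1/55)*(1/38) = 11/76 + 1/2090 = 607/4180 ≈ 0.14522)
o = -28 (o = 13 - 41 = -28)
(o + y)*(-136) = (-28 + 607/4180)*(-136) = -116433/4180*(-136) = 3958722/1045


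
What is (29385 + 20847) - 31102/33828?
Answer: 849608497/16914 ≈ 50231.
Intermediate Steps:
(29385 + 20847) - 31102/33828 = 50232 - 31102*1/33828 = 50232 - 15551/16914 = 849608497/16914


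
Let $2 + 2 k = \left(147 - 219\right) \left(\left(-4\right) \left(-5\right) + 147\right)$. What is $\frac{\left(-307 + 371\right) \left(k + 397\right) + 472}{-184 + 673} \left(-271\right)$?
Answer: $\frac{97275992}{489} \approx 1.9893 \cdot 10^{5}$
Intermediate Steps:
$k = -6013$ ($k = -1 + \frac{\left(147 - 219\right) \left(\left(-4\right) \left(-5\right) + 147\right)}{2} = -1 + \frac{\left(-72\right) \left(20 + 147\right)}{2} = -1 + \frac{\left(-72\right) 167}{2} = -1 + \frac{1}{2} \left(-12024\right) = -1 - 6012 = -6013$)
$\frac{\left(-307 + 371\right) \left(k + 397\right) + 472}{-184 + 673} \left(-271\right) = \frac{\left(-307 + 371\right) \left(-6013 + 397\right) + 472}{-184 + 673} \left(-271\right) = \frac{64 \left(-5616\right) + 472}{489} \left(-271\right) = \left(-359424 + 472\right) \frac{1}{489} \left(-271\right) = \left(-358952\right) \frac{1}{489} \left(-271\right) = \left(- \frac{358952}{489}\right) \left(-271\right) = \frac{97275992}{489}$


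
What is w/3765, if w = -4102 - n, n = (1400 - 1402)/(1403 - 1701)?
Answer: -203733/186995 ≈ -1.0895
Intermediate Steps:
n = 1/149 (n = -2/(-298) = -2*(-1/298) = 1/149 ≈ 0.0067114)
w = -611199/149 (w = -4102 - 1*1/149 = -4102 - 1/149 = -611199/149 ≈ -4102.0)
w/3765 = -611199/149/3765 = -611199/149*1/3765 = -203733/186995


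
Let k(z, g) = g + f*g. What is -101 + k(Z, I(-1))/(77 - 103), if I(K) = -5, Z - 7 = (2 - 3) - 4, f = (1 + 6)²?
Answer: -1188/13 ≈ -91.385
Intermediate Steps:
f = 49 (f = 7² = 49)
Z = 2 (Z = 7 + ((2 - 3) - 4) = 7 + (-1 - 4) = 7 - 5 = 2)
k(z, g) = 50*g (k(z, g) = g + 49*g = 50*g)
-101 + k(Z, I(-1))/(77 - 103) = -101 + (50*(-5))/(77 - 103) = -101 - 250/(-26) = -101 - 1/26*(-250) = -101 + 125/13 = -1188/13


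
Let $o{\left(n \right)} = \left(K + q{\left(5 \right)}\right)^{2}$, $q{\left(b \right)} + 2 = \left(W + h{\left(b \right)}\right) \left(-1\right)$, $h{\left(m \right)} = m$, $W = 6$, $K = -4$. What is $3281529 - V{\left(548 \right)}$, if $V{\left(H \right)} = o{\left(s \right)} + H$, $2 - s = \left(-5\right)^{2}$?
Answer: $3280692$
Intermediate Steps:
$s = -23$ ($s = 2 - \left(-5\right)^{2} = 2 - 25 = -23$)
$q{\left(b \right)} = -8 - b$ ($q{\left(b \right)} = -2 + \left(6 + b\right) \left(-1\right) = -2 - \left(6 + b\right) = -8 - b$)
$o{\left(n \right)} = 289$ ($o{\left(n \right)} = \left(-4 - 13\right)^{2} = \left(-17\right)^{2} = 289$)
$V{\left(H \right)} = 289 + H$
$3281529 - V{\left(548 \right)} = 3281529 - \left(289 + 548\right) = 3281529 - 837 = 3280692$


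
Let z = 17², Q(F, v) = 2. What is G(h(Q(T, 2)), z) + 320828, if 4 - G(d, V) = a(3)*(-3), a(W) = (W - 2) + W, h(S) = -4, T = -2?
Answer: 320844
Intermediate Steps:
a(W) = -2 + 2*W (a(W) = (-2 + W) + W = -2 + 2*W)
z = 289
G(d, V) = 16 (G(d, V) = 4 - (-2 + 2*3)*(-3) = 4 - (-2 + 6)*(-3) = 4 - 4*(-3) = 4 - 1*(-12) = 4 + 12 = 16)
G(h(Q(T, 2)), z) + 320828 = 16 + 320828 = 320844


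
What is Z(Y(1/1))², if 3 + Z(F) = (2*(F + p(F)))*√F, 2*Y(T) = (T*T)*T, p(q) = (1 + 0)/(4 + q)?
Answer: 1627/162 - 13*√2/3 ≈ 3.9150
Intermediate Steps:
p(q) = 1/(4 + q)
Y(T) = T³/2 (Y(T) = ((T*T)*T)/2 = (T²*T)/2 = T³/2)
Z(F) = -3 + √F*(2*F + 2/(4 + F)) (Z(F) = -3 + (2*(F + 1/(4 + F)))*√F = -3 + (2*F + 2/(4 + F))*√F = -3 + √F*(2*F + 2/(4 + F)))
Z(Y(1/1))² = ((2*√((1/1)³/2) + (-3 + 2*((1/1)³/2)^(3/2))*(4 + (1/1)³/2))/(4 + (1/1)³/2))² = ((2*√((½)*1³) + (-3 + 2*((½)*1³)^(3/2))*(4 + (½)*1³))/(4 + (½)*1³))² = ((2*√((½)*1) + (-3 + 2*((½)*1)^(3/2))*(4 + (½)*1))/(4 + (½)*1))² = ((2*√(½) + (-3 + 2*(½)^(3/2))*(4 + ½))/(4 + ½))² = ((2*(√2/2) + (-3 + 2*(√2/4))*(9/2))/(9/2))² = (2*(√2 + (-3 + √2/2)*(9/2))/9)² = (2*(√2 + (-27/2 + 9*√2/4))/9)² = (2*(-27/2 + 13*√2/4)/9)² = (-3 + 13*√2/18)²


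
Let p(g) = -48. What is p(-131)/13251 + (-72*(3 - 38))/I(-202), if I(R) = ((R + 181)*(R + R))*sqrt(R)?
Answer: -16/4417 - 15*I*sqrt(202)/10201 ≈ -0.0036224 - 0.020899*I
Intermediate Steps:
I(R) = 2*R**(3/2)*(181 + R) (I(R) = ((181 + R)*(2*R))*sqrt(R) = (2*R*(181 + R))*sqrt(R) = 2*R**(3/2)*(181 + R))
p(-131)/13251 + (-72*(3 - 38))/I(-202) = -48/13251 + (-72*(3 - 38))/((2*(-202)**(3/2)*(181 - 202))) = -48*1/13251 + (-72*(-35))/((2*(-202*I*sqrt(202))*(-21))) = -16/4417 + 2520/((8484*I*sqrt(202))) = -16/4417 + 2520*(-I*sqrt(202)/1713768) = -16/4417 - 15*I*sqrt(202)/10201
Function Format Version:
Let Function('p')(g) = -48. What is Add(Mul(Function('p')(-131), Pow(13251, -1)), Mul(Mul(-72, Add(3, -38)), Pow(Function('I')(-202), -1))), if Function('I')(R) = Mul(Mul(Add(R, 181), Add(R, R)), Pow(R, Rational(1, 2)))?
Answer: Add(Rational(-16, 4417), Mul(Rational(-15, 10201), I, Pow(202, Rational(1, 2)))) ≈ Add(-0.0036224, Mul(-0.020899, I))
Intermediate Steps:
Function('I')(R) = Mul(2, Pow(R, Rational(3, 2)), Add(181, R)) (Function('I')(R) = Mul(Mul(Add(181, R), Mul(2, R)), Pow(R, Rational(1, 2))) = Mul(Mul(2, R, Add(181, R)), Pow(R, Rational(1, 2))) = Mul(2, Pow(R, Rational(3, 2)), Add(181, R)))
Add(Mul(Function('p')(-131), Pow(13251, -1)), Mul(Mul(-72, Add(3, -38)), Pow(Function('I')(-202), -1))) = Add(Mul(-48, Pow(13251, -1)), Mul(Mul(-72, Add(3, -38)), Pow(Mul(2, Pow(-202, Rational(3, 2)), Add(181, -202)), -1))) = Add(Mul(-48, Rational(1, 13251)), Mul(Mul(-72, -35), Pow(Mul(2, Mul(-202, I, Pow(202, Rational(1, 2))), -21), -1))) = Add(Rational(-16, 4417), Mul(2520, Pow(Mul(8484, I, Pow(202, Rational(1, 2))), -1))) = Add(Rational(-16, 4417), Mul(2520, Mul(Rational(-1, 1713768), I, Pow(202, Rational(1, 2))))) = Add(Rational(-16, 4417), Mul(Rational(-15, 10201), I, Pow(202, Rational(1, 2))))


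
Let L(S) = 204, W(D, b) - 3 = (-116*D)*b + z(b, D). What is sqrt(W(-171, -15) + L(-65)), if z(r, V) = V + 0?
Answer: 12*I*sqrt(2066) ≈ 545.44*I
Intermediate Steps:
z(r, V) = V
W(D, b) = 3 + D - 116*D*b (W(D, b) = 3 + ((-116*D)*b + D) = 3 + (-116*D*b + D) = 3 + (D - 116*D*b) = 3 + D - 116*D*b)
sqrt(W(-171, -15) + L(-65)) = sqrt((3 - 171 - 116*(-171)*(-15)) + 204) = sqrt((3 - 171 - 297540) + 204) = sqrt(-297708 + 204) = sqrt(-297504) = 12*I*sqrt(2066)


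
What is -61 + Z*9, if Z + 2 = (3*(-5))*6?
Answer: -889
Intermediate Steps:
Z = -92 (Z = -2 + (3*(-5))*6 = -2 - 15*6 = -2 - 90 = -92)
-61 + Z*9 = -61 - 92*9 = -61 - 828 = -889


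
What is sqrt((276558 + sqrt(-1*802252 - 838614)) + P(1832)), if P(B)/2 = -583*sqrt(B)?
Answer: sqrt(276558 - 2332*sqrt(458) + I*sqrt(1640866)) ≈ 476.08 + 1.345*I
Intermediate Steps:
P(B) = -1166*sqrt(B) (P(B) = 2*(-583*sqrt(B)) = -1166*sqrt(B))
sqrt((276558 + sqrt(-1*802252 - 838614)) + P(1832)) = sqrt((276558 + sqrt(-1*802252 - 838614)) - 2332*sqrt(458)) = sqrt((276558 + sqrt(-802252 - 838614)) - 2332*sqrt(458)) = sqrt((276558 + sqrt(-1640866)) - 2332*sqrt(458)) = sqrt((276558 + I*sqrt(1640866)) - 2332*sqrt(458)) = sqrt(276558 - 2332*sqrt(458) + I*sqrt(1640866))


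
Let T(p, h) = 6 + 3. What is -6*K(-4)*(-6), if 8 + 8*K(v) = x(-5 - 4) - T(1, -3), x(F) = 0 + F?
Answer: -117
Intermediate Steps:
x(F) = F
T(p, h) = 9
K(v) = -13/4 (K(v) = -1 + ((-5 - 4) - 1*9)/8 = -1 + (-9 - 9)/8 = -1 + (⅛)*(-18) = -1 - 9/4 = -13/4)
-6*K(-4)*(-6) = -6*(-13/4)*(-6) = (39/2)*(-6) = -117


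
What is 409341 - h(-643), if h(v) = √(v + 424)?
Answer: 409341 - I*√219 ≈ 4.0934e+5 - 14.799*I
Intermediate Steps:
h(v) = √(424 + v)
409341 - h(-643) = 409341 - √(424 - 643) = 409341 - √(-219) = 409341 - I*√219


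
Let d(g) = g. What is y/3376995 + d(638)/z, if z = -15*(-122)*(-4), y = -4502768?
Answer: -390164273/274662260 ≈ -1.4205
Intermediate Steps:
z = -7320 (z = 1830*(-4) = -7320)
y/3376995 + d(638)/z = -4502768/3376995 + 638/(-7320) = -4502768*1/3376995 + 638*(-1/7320) = -4502768/3376995 - 319/3660 = -390164273/274662260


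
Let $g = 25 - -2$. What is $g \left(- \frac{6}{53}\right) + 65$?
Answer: $\frac{3283}{53} \approx 61.943$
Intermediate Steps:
$g = 27$ ($g = 25 + 2 = 27$)
$g \left(- \frac{6}{53}\right) + 65 = 27 \left(- \frac{6}{53}\right) + 65 = - \frac{162}{53} + 65 = \frac{3283}{53}$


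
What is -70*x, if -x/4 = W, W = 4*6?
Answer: 6720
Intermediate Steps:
W = 24
x = -96 (x = -4*24 = -96)
-70*x = -70*(-96) = 6720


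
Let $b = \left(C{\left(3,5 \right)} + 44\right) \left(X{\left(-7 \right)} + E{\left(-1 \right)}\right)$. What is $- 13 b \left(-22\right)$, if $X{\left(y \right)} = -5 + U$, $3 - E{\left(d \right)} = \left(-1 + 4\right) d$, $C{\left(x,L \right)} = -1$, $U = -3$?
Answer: $-24596$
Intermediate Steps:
$E{\left(d \right)} = 3 - 3 d$ ($E{\left(d \right)} = 3 - \left(-1 + 4\right) d = 3 - 3 d$)
$X{\left(y \right)} = -8$ ($X{\left(y \right)} = -5 - 3 = -8$)
$b = -86$ ($b = \left(-1 + 44\right) \left(-8 + \left(3 - -3\right)\right) = 43 \left(-8 + \left(3 + 3\right)\right) = 43 \left(-8 + 6\right) = 43 \left(-2\right) = -86$)
$- 13 b \left(-22\right) = \left(-13\right) \left(-86\right) \left(-22\right) = 1118 \left(-22\right) = -24596$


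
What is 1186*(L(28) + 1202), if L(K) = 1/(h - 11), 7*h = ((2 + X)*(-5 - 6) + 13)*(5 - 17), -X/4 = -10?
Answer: 7571221194/5311 ≈ 1.4256e+6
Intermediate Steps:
X = 40 (X = -4*(-10) = 40)
h = 5388/7 (h = (((2 + 40)*(-5 - 6) + 13)*(5 - 17))/7 = ((42*(-11) + 13)*(-12))/7 = ((-462 + 13)*(-12))/7 = (-449*(-12))/7 = (1/7)*5388 = 5388/7 ≈ 769.71)
L(K) = 7/5311 (L(K) = 1/(5388/7 - 11) = 1/(5311/7) = 7/5311)
1186*(L(28) + 1202) = 1186*(7/5311 + 1202) = 1186*(6383829/5311) = 7571221194/5311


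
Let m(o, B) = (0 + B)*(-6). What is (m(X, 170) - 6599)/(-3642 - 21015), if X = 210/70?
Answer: 7619/24657 ≈ 0.30900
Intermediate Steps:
X = 3 (X = 210*(1/70) = 3)
m(o, B) = -6*B (m(o, B) = B*(-6) = -6*B)
(m(X, 170) - 6599)/(-3642 - 21015) = (-6*170 - 6599)/(-3642 - 21015) = (-1020 - 6599)/(-24657) = -7619*(-1/24657) = 7619/24657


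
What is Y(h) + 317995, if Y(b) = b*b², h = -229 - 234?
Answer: -98934852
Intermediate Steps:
h = -463
Y(b) = b³
Y(h) + 317995 = (-463)³ + 317995 = -99252847 + 317995 = -98934852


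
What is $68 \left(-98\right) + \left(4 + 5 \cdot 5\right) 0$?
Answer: $-6664$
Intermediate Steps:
$68 \left(-98\right) + \left(4 + 5 \cdot 5\right) 0 = -6664 + \left(4 + 25\right) 0 = -6664 + 29 \cdot 0 = -6664 + 0 = -6664$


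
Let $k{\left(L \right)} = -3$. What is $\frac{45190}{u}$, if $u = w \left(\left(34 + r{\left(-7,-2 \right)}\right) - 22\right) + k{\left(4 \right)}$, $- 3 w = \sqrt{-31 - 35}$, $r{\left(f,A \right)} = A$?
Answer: $- \frac{406710}{2227} + \frac{451900 i \sqrt{66}}{2227} \approx -182.63 + 1648.5 i$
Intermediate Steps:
$w = - \frac{i \sqrt{66}}{3}$ ($w = - \frac{\sqrt{-31 - 35}}{3} = - \frac{\sqrt{-66}}{3} = - \frac{i \sqrt{66}}{3} \approx - 2.708 i$)
$u = -3 - \frac{10 i \sqrt{66}}{3}$ ($u = - \frac{i \sqrt{66}}{3} \left(\left(34 - 2\right) - 22\right) - 3 = - \frac{i \sqrt{66}}{3} \left(32 - 22\right) - 3 = - \frac{i \sqrt{66}}{3} \cdot 10 - 3 = - \frac{10 i \sqrt{66}}{3} - 3 = -3 - \frac{10 i \sqrt{66}}{3} \approx -3.0 - 27.08 i$)
$\frac{45190}{u} = \frac{45190}{-3 - \frac{10 i \sqrt{66}}{3}}$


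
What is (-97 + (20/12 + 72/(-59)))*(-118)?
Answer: 34180/3 ≈ 11393.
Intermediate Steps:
(-97 + (20/12 + 72/(-59)))*(-118) = (-97 + (20*(1/12) + 72*(-1/59)))*(-118) = (-97 + (5/3 - 72/59))*(-118) = (-97 + 79/177)*(-118) = -17090/177*(-118) = 34180/3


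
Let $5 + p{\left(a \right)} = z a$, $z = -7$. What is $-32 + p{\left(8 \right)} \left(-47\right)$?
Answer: $2835$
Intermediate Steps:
$p{\left(a \right)} = -5 - 7 a$
$-32 + p{\left(8 \right)} \left(-47\right) = -32 + \left(-5 - 56\right) \left(-47\right) = -32 - -2867 = -32 + 2867 = 2835$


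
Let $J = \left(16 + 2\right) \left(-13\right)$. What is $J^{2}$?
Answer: $54756$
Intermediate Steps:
$J = -234$ ($J = 18 \left(-13\right) = -234$)
$J^{2} = \left(-234\right)^{2} = 54756$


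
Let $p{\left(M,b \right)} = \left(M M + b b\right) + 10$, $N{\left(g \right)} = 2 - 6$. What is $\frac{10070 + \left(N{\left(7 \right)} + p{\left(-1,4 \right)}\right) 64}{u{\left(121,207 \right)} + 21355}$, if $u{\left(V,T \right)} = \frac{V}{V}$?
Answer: $\frac{5771}{10678} \approx 0.54046$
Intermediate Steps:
$N{\left(g \right)} = -4$ ($N{\left(g \right)} = 2 - 6 = -4$)
$u{\left(V,T \right)} = 1$
$p{\left(M,b \right)} = 10 + M^{2} + b^{2}$ ($p{\left(M,b \right)} = \left(M^{2} + b^{2}\right) + 10 = 10 + M^{2} + b^{2}$)
$\frac{10070 + \left(N{\left(7 \right)} + p{\left(-1,4 \right)}\right) 64}{u{\left(121,207 \right)} + 21355} = \frac{10070 + \left(-4 + \left(10 + \left(-1\right)^{2} + 4^{2}\right)\right) 64}{1 + 21355} = \frac{10070 + \left(-4 + \left(10 + 1 + 16\right)\right) 64}{21356} = \left(10070 + \left(-4 + 27\right) 64\right) \frac{1}{21356} = \left(10070 + 23 \cdot 64\right) \frac{1}{21356} = \left(10070 + 1472\right) \frac{1}{21356} = 11542 \cdot \frac{1}{21356} = \frac{5771}{10678}$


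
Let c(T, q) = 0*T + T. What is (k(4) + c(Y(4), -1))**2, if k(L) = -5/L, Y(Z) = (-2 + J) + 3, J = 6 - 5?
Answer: 9/16 ≈ 0.56250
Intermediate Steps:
J = 1
Y(Z) = 2 (Y(Z) = (-2 + 1) + 3 = -1 + 3 = 2)
c(T, q) = T (c(T, q) = 0 + T = T)
(k(4) + c(Y(4), -1))**2 = (-5/4 + 2)**2 = (3/4)**2 = 9/16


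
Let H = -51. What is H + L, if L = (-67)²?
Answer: 4438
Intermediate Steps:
L = 4489
H + L = -51 + 4489 = 4438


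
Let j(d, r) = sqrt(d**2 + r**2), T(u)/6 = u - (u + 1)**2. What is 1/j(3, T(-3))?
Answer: sqrt(197)/591 ≈ 0.023749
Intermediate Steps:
T(u) = -6*(1 + u)**2 + 6*u (T(u) = 6*(u - (u + 1)**2) = 6*(u - (1 + u)**2) = -6*(1 + u)**2 + 6*u)
1/j(3, T(-3)) = 1/(sqrt(3**2 + (-6*(1 - 3)**2 + 6*(-3))**2)) = 1/(sqrt(9 + (-6*(-2)**2 - 18)**2)) = 1/(sqrt(9 + (-6*4 - 18)**2)) = 1/(sqrt(9 + (-24 - 18)**2)) = 1/(sqrt(9 + (-42)**2)) = 1/(sqrt(9 + 1764)) = 1/(sqrt(1773)) = 1/(3*sqrt(197)) = sqrt(197)/591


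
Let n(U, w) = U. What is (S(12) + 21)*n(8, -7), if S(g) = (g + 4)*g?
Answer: 1704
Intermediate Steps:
S(g) = g*(4 + g) (S(g) = (4 + g)*g = g*(4 + g))
(S(12) + 21)*n(8, -7) = (12*(4 + 12) + 21)*8 = (12*16 + 21)*8 = (192 + 21)*8 = 213*8 = 1704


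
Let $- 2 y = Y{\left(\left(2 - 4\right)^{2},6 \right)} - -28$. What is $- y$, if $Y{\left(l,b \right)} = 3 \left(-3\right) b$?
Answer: $-13$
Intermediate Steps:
$Y{\left(l,b \right)} = - 9 b$
$y = 13$ ($y = - \frac{\left(-9\right) 6 - -28}{2} = - \frac{-54 + 28}{2} = \left(- \frac{1}{2}\right) \left(-26\right) = 13$)
$- y = \left(-1\right) 13 = -13$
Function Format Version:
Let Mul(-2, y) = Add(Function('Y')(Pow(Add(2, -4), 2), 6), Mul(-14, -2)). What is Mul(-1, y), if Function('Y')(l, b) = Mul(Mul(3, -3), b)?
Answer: -13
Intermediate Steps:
Function('Y')(l, b) = Mul(-9, b)
y = 13 (y = Mul(Rational(-1, 2), Add(Mul(-9, 6), Mul(-14, -2))) = Mul(Rational(-1, 2), Add(-54, 28)) = Mul(Rational(-1, 2), -26) = 13)
Mul(-1, y) = Mul(-1, 13) = -13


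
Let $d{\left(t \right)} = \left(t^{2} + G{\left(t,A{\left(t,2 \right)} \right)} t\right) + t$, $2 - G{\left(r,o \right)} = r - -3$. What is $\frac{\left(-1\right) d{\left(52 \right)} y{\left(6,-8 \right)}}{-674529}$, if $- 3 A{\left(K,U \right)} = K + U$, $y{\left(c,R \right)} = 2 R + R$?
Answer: $0$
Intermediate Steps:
$y{\left(c,R \right)} = 3 R$
$A{\left(K,U \right)} = - \frac{K}{3} - \frac{U}{3}$ ($A{\left(K,U \right)} = - \frac{K + U}{3} = - \frac{K}{3} - \frac{U}{3}$)
$G{\left(r,o \right)} = -1 - r$ ($G{\left(r,o \right)} = 2 - \left(r - -3\right) = 2 - \left(r + 3\right) = 2 - \left(3 + r\right) = -1 - r$)
$d{\left(t \right)} = t + t^{2} + t \left(-1 - t\right)$ ($d{\left(t \right)} = \left(t^{2} + \left(-1 - t\right) t\right) + t = \left(t^{2} + t \left(-1 - t\right)\right) + t = t + t^{2} + t \left(-1 - t\right)$)
$\frac{\left(-1\right) d{\left(52 \right)} y{\left(6,-8 \right)}}{-674529} = \frac{\left(-1\right) 0 \cdot 3 \left(-8\right)}{-674529} = - 0 \left(-24\right) \left(- \frac{1}{674529}\right) = \left(-1\right) 0 \left(- \frac{1}{674529}\right) = 0 \left(- \frac{1}{674529}\right) = 0$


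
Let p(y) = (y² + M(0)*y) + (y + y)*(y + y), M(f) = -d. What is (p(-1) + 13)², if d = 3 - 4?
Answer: 289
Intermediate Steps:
d = -1
M(f) = 1 (M(f) = -1*(-1) = 1)
p(y) = y + 5*y² (p(y) = (y² + 1*y) + (y + y)*(y + y) = (y² + y) + (2*y)*(2*y) = (y + y²) + 4*y² = y + 5*y²)
(p(-1) + 13)² = (-(1 + 5*(-1)) + 13)² = (-(1 - 5) + 13)² = (-1*(-4) + 13)² = (4 + 13)² = 17² = 289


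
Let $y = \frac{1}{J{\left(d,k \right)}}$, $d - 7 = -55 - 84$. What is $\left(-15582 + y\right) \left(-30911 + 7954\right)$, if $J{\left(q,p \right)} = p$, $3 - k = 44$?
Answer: $\frac{14666377891}{41} \approx 3.5772 \cdot 10^{8}$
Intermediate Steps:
$d = -132$ ($d = 7 - 139 = -132$)
$k = -41$ ($k = 3 - 44 = -41$)
$y = - \frac{1}{41}$ ($y = \frac{1}{-41} = - \frac{1}{41} \approx -0.02439$)
$\left(-15582 + y\right) \left(-30911 + 7954\right) = \left(-15582 - \frac{1}{41}\right) \left(-30911 + 7954\right) = \left(- \frac{638863}{41}\right) \left(-22957\right) = \frac{14666377891}{41}$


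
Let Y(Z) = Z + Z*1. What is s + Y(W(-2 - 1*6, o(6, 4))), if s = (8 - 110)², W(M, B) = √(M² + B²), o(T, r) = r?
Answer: 10404 + 8*√5 ≈ 10422.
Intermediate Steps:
W(M, B) = √(B² + M²)
Y(Z) = 2*Z (Y(Z) = Z + Z = 2*Z)
s = 10404 (s = (-102)² = 10404)
s + Y(W(-2 - 1*6, o(6, 4))) = 10404 + 2*√(4² + (-2 - 1*6)²) = 10404 + 2*√(16 + (-2 - 6)²) = 10404 + 2*√(16 + (-8)²) = 10404 + 2*√(16 + 64) = 10404 + 2*√80 = 10404 + 2*(4*√5) = 10404 + 8*√5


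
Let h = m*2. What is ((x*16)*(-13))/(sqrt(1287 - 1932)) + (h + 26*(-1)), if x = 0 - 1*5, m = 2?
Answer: -22 - 208*I*sqrt(645)/129 ≈ -22.0 - 40.95*I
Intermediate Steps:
x = -5 (x = 0 - 5 = -5)
h = 4 (h = 2*2 = 4)
((x*16)*(-13))/(sqrt(1287 - 1932)) + (h + 26*(-1)) = (-5*16*(-13))/(sqrt(1287 - 1932)) + (4 + 26*(-1)) = (-80*(-13))/(sqrt(-645)) + (4 - 26) = 1040/((I*sqrt(645))) - 22 = 1040*(-I*sqrt(645)/645) - 22 = -208*I*sqrt(645)/129 - 22 = -22 - 208*I*sqrt(645)/129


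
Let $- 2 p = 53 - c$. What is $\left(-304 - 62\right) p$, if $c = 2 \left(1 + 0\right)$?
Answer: $9333$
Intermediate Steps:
$c = 2$ ($c = 2 \cdot 1 = 2$)
$p = - \frac{51}{2}$ ($p = - \frac{53 - 2}{2} = \left(- \frac{1}{2}\right) 51 = - \frac{51}{2} \approx -25.5$)
$\left(-304 - 62\right) p = \left(-304 - 62\right) \left(- \frac{51}{2}\right) = \left(-366\right) \left(- \frac{51}{2}\right) = 9333$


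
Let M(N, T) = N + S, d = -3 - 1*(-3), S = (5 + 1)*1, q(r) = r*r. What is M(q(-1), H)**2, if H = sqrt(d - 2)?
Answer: 49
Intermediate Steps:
q(r) = r**2
S = 6 (S = 6*1 = 6)
d = 0 (d = -3 + 3 = 0)
H = I*sqrt(2) (H = sqrt(0 - 2) = sqrt(-2) = I*sqrt(2) ≈ 1.4142*I)
M(N, T) = 6 + N (M(N, T) = N + 6 = 6 + N)
M(q(-1), H)**2 = (6 + (-1)**2)**2 = (6 + 1)**2 = 7**2 = 49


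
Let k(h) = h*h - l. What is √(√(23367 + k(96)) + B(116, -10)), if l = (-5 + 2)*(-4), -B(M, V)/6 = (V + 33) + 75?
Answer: √(-588 + 3*√3619) ≈ 20.187*I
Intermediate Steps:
B(M, V) = -648 - 6*V (B(M, V) = -6*((V + 33) + 75) = -6*((33 + V) + 75) = -6*(108 + V) = -648 - 6*V)
l = 12 (l = -3*(-4) = 12)
k(h) = -12 + h² (k(h) = h*h - 1*12 = h² - 12 = -12 + h²)
√(√(23367 + k(96)) + B(116, -10)) = √(√(23367 + (-12 + 96²)) + (-648 - 6*(-10))) = √(√(23367 + (-12 + 9216)) + (-648 + 60)) = √(√(23367 + 9204) - 588) = √(√32571 - 588) = √(3*√3619 - 588) = √(-588 + 3*√3619)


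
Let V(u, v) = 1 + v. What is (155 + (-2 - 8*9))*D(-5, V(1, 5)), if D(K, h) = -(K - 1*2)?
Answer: 567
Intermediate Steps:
D(K, h) = 2 - K (D(K, h) = -(K - 2) = -(-2 + K) = 2 - K)
(155 + (-2 - 8*9))*D(-5, V(1, 5)) = (155 + (-2 - 8*9))*(2 - 1*(-5)) = (155 + (-2 - 72))*(2 + 5) = (155 - 74)*7 = 81*7 = 567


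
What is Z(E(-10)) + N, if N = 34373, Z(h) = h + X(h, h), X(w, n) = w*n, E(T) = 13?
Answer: 34555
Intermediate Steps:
X(w, n) = n*w
Z(h) = h + h² (Z(h) = h + h*h = h + h²)
Z(E(-10)) + N = 13*(1 + 13) + 34373 = 13*14 + 34373 = 182 + 34373 = 34555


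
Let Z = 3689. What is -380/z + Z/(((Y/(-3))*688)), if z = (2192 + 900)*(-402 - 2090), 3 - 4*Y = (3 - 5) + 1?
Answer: -5329618453/331326352 ≈ -16.086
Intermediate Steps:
Y = 1 (Y = ¾ - ((3 - 5) + 1)/4 = ¾ - (-2 + 1)/4 = ¾ - ¼*(-1) = ¾ + ¼ = 1)
z = -7705264 (z = 3092*(-2492) = -7705264)
-380/z + Z/(((Y/(-3))*688)) = -380/(-7705264) + 3689/(((1/(-3))*688)) = -380*(-1/7705264) + 3689/(((1*(-⅓))*688)) = 95/1926316 + 3689/((-⅓*688)) = 95/1926316 + 3689/(-688/3) = 95/1926316 + 3689*(-3/688) = 95/1926316 - 11067/688 = -5329618453/331326352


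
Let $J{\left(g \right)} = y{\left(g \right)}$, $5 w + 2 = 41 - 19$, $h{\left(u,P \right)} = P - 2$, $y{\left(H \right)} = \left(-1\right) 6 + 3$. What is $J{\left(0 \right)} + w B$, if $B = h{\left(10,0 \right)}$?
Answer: $-11$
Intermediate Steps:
$y{\left(H \right)} = -3$ ($y{\left(H \right)} = -6 + 3 = -3$)
$h{\left(u,P \right)} = -2 + P$
$w = 4$ ($w = - \frac{2}{5} + \frac{41 - 19}{5} = - \frac{2}{5} + \frac{1}{5} \cdot 22 = - \frac{2}{5} + \frac{22}{5} = 4$)
$B = -2$ ($B = -2 + 0 = -2$)
$J{\left(g \right)} = -3$
$J{\left(0 \right)} + w B = -3 + 4 \left(-2\right) = -3 - 8 = -11$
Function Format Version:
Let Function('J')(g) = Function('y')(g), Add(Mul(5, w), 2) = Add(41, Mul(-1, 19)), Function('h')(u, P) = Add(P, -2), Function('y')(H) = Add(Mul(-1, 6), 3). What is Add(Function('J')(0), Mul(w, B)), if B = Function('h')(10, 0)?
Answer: -11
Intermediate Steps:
Function('y')(H) = -3 (Function('y')(H) = Add(-6, 3) = -3)
Function('h')(u, P) = Add(-2, P)
w = 4 (w = Add(Rational(-2, 5), Mul(Rational(1, 5), Add(41, Mul(-1, 19)))) = Add(Rational(-2, 5), Mul(Rational(1, 5), Add(41, -19))) = Add(Rational(-2, 5), Mul(Rational(1, 5), 22)) = Add(Rational(-2, 5), Rational(22, 5)) = 4)
B = -2 (B = Add(-2, 0) = -2)
Function('J')(g) = -3
Add(Function('J')(0), Mul(w, B)) = Add(-3, Mul(4, -2)) = Add(-3, -8) = -11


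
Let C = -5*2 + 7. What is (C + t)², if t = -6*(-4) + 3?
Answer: 576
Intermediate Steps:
t = 27 (t = 24 + 3 = 27)
C = -3 (C = -10 + 7 = -3)
(C + t)² = (-3 + 27)² = 24² = 576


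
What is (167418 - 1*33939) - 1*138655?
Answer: -5176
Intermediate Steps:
(167418 - 1*33939) - 1*138655 = (167418 - 33939) - 138655 = 133479 - 138655 = -5176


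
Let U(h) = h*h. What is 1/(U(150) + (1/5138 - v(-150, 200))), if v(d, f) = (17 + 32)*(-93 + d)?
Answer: 5138/176783167 ≈ 2.9064e-5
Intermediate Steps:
v(d, f) = -4557 + 49*d (v(d, f) = 49*(-93 + d) = -4557 + 49*d)
U(h) = h²
1/(U(150) + (1/5138 - v(-150, 200))) = 1/(150² + (1/5138 - (-4557 + 49*(-150)))) = 1/(22500 + (1/5138 - (-4557 - 7350))) = 1/(22500 + (1/5138 - 1*(-11907))) = 1/(22500 + (1/5138 + 11907)) = 1/(22500 + 61178167/5138) = 1/(176783167/5138) = 5138/176783167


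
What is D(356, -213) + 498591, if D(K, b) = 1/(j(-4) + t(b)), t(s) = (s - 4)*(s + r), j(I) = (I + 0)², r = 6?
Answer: 22404186586/44935 ≈ 4.9859e+5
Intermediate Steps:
j(I) = I²
t(s) = (-4 + s)*(6 + s) (t(s) = (s - 4)*(s + 6) = (-4 + s)*(6 + s))
D(K, b) = 1/(-8 + b² + 2*b) (D(K, b) = 1/((-4)² + (-24 + b² + 2*b)) = 1/(16 + (-24 + b² + 2*b)) = 1/(-8 + b² + 2*b))
D(356, -213) + 498591 = 1/(-8 + (-213)² + 2*(-213)) + 498591 = 1/(-8 + 45369 - 426) + 498591 = 1/44935 + 498591 = 22404186586/44935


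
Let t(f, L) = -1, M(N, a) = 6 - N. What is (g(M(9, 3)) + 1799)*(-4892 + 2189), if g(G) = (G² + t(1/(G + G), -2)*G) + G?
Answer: -4887024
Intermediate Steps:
g(G) = G² (g(G) = (G² - G) + G = G²)
(g(M(9, 3)) + 1799)*(-4892 + 2189) = ((6 - 1*9)² + 1799)*(-4892 + 2189) = ((6 - 9)² + 1799)*(-2703) = ((-3)² + 1799)*(-2703) = (9 + 1799)*(-2703) = 1808*(-2703) = -4887024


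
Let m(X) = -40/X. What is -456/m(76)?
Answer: 4332/5 ≈ 866.40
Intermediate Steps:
-456/m(76) = -456/((-40/76)) = -456/((-40*1/76)) = -456/(-10/19) = -456*(-19/10) = 4332/5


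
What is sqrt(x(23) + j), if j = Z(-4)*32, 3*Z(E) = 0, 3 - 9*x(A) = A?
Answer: 2*I*sqrt(5)/3 ≈ 1.4907*I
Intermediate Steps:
x(A) = 1/3 - A/9
Z(E) = 0 (Z(E) = (1/3)*0 = 0)
j = 0 (j = 0*32 = 0)
sqrt(x(23) + j) = sqrt((1/3 - 1/9*23) + 0) = sqrt((1/3 - 23/9) + 0) = sqrt(-20/9 + 0) = sqrt(-20/9) = 2*I*sqrt(5)/3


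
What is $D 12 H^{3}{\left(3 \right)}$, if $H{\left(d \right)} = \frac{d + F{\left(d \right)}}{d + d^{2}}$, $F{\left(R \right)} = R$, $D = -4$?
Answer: $-6$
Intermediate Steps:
$H{\left(d \right)} = \frac{2 d}{d + d^{2}}$ ($H{\left(d \right)} = \frac{d + d}{d + d^{2}} = \frac{2 d}{d + d^{2}}$)
$D 12 H^{3}{\left(3 \right)} = \left(-4\right) 12 \left(\frac{2}{1 + 3}\right)^{3} = - 48 \left(\frac{2}{4}\right)^{3} = - 48 \left(2 \cdot \frac{1}{4}\right)^{3} = - \frac{48}{8} = \left(-48\right) \frac{1}{8} = -6$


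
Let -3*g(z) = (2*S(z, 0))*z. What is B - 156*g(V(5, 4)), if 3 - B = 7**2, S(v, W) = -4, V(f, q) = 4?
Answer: -1710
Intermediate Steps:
g(z) = 8*z/3 (g(z) = -2*(-4)*z/3 = -(-8)*z/3 = 8*z/3)
B = -46 (B = 3 - 1*7**2 = 3 - 1*49 = 3 - 49 = -46)
B - 156*g(V(5, 4)) = -46 - 416*4 = -46 - 156*32/3 = -46 - 1664 = -1710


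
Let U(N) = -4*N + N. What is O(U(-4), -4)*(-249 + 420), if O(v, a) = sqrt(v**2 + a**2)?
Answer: 684*sqrt(10) ≈ 2163.0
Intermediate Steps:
U(N) = -3*N
O(v, a) = sqrt(a**2 + v**2)
O(U(-4), -4)*(-249 + 420) = sqrt((-4)**2 + (-3*(-4))**2)*(-249 + 420) = sqrt(16 + 12**2)*171 = sqrt(16 + 144)*171 = sqrt(160)*171 = (4*sqrt(10))*171 = 684*sqrt(10)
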